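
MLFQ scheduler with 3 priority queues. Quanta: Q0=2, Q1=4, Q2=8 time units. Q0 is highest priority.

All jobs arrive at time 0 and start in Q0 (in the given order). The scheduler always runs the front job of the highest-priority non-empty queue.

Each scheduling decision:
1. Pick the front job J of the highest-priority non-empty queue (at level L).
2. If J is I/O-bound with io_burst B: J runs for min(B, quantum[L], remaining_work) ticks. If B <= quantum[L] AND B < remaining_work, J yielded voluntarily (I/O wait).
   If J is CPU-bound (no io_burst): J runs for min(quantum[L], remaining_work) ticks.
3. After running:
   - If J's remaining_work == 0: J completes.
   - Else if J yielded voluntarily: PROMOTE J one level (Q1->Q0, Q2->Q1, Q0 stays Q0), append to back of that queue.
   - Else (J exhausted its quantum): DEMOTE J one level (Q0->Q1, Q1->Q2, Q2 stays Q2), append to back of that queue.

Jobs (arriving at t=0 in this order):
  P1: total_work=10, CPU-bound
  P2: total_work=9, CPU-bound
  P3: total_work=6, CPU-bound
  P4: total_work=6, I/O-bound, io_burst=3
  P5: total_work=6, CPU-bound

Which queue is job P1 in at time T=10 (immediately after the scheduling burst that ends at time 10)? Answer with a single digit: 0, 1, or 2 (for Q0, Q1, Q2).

t=0-2: P1@Q0 runs 2, rem=8, quantum used, demote→Q1. Q0=[P2,P3,P4,P5] Q1=[P1] Q2=[]
t=2-4: P2@Q0 runs 2, rem=7, quantum used, demote→Q1. Q0=[P3,P4,P5] Q1=[P1,P2] Q2=[]
t=4-6: P3@Q0 runs 2, rem=4, quantum used, demote→Q1. Q0=[P4,P5] Q1=[P1,P2,P3] Q2=[]
t=6-8: P4@Q0 runs 2, rem=4, quantum used, demote→Q1. Q0=[P5] Q1=[P1,P2,P3,P4] Q2=[]
t=8-10: P5@Q0 runs 2, rem=4, quantum used, demote→Q1. Q0=[] Q1=[P1,P2,P3,P4,P5] Q2=[]
t=10-14: P1@Q1 runs 4, rem=4, quantum used, demote→Q2. Q0=[] Q1=[P2,P3,P4,P5] Q2=[P1]
t=14-18: P2@Q1 runs 4, rem=3, quantum used, demote→Q2. Q0=[] Q1=[P3,P4,P5] Q2=[P1,P2]
t=18-22: P3@Q1 runs 4, rem=0, completes. Q0=[] Q1=[P4,P5] Q2=[P1,P2]
t=22-25: P4@Q1 runs 3, rem=1, I/O yield, promote→Q0. Q0=[P4] Q1=[P5] Q2=[P1,P2]
t=25-26: P4@Q0 runs 1, rem=0, completes. Q0=[] Q1=[P5] Q2=[P1,P2]
t=26-30: P5@Q1 runs 4, rem=0, completes. Q0=[] Q1=[] Q2=[P1,P2]
t=30-34: P1@Q2 runs 4, rem=0, completes. Q0=[] Q1=[] Q2=[P2]
t=34-37: P2@Q2 runs 3, rem=0, completes. Q0=[] Q1=[] Q2=[]

Answer: 1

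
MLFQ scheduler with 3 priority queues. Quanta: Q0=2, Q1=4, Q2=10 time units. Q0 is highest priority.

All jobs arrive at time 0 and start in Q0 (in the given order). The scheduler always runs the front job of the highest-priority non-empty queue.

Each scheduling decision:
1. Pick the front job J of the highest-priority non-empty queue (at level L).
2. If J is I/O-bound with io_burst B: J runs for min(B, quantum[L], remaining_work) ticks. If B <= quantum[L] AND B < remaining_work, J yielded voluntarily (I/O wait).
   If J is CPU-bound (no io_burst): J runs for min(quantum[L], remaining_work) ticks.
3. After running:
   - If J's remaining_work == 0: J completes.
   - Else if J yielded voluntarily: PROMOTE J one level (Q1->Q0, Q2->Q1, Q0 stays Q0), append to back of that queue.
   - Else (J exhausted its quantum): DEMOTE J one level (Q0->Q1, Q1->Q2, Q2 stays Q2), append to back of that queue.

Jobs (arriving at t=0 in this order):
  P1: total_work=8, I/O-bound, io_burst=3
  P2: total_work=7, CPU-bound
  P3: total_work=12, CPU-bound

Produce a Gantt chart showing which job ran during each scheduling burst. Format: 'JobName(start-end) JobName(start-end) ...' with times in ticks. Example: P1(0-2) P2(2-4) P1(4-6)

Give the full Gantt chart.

t=0-2: P1@Q0 runs 2, rem=6, quantum used, demote→Q1. Q0=[P2,P3] Q1=[P1] Q2=[]
t=2-4: P2@Q0 runs 2, rem=5, quantum used, demote→Q1. Q0=[P3] Q1=[P1,P2] Q2=[]
t=4-6: P3@Q0 runs 2, rem=10, quantum used, demote→Q1. Q0=[] Q1=[P1,P2,P3] Q2=[]
t=6-9: P1@Q1 runs 3, rem=3, I/O yield, promote→Q0. Q0=[P1] Q1=[P2,P3] Q2=[]
t=9-11: P1@Q0 runs 2, rem=1, quantum used, demote→Q1. Q0=[] Q1=[P2,P3,P1] Q2=[]
t=11-15: P2@Q1 runs 4, rem=1, quantum used, demote→Q2. Q0=[] Q1=[P3,P1] Q2=[P2]
t=15-19: P3@Q1 runs 4, rem=6, quantum used, demote→Q2. Q0=[] Q1=[P1] Q2=[P2,P3]
t=19-20: P1@Q1 runs 1, rem=0, completes. Q0=[] Q1=[] Q2=[P2,P3]
t=20-21: P2@Q2 runs 1, rem=0, completes. Q0=[] Q1=[] Q2=[P3]
t=21-27: P3@Q2 runs 6, rem=0, completes. Q0=[] Q1=[] Q2=[]

Answer: P1(0-2) P2(2-4) P3(4-6) P1(6-9) P1(9-11) P2(11-15) P3(15-19) P1(19-20) P2(20-21) P3(21-27)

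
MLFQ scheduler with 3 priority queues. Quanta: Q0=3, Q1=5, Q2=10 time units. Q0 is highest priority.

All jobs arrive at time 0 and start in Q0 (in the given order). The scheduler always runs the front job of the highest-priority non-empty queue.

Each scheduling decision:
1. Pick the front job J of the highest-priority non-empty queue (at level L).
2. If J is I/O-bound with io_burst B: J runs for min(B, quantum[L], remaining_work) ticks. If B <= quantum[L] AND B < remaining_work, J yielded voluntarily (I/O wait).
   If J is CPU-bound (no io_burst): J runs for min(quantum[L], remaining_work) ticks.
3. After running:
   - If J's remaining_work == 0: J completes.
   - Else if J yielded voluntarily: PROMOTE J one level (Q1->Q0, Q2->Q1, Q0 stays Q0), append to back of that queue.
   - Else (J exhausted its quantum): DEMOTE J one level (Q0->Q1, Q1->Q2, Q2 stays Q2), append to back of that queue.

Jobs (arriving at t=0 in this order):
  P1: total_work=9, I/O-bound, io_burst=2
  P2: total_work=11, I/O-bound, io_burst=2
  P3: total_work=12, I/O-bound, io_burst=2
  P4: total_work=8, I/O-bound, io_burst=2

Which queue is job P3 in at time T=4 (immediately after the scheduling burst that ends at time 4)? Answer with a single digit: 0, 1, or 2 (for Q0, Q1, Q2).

Answer: 0

Derivation:
t=0-2: P1@Q0 runs 2, rem=7, I/O yield, promote→Q0. Q0=[P2,P3,P4,P1] Q1=[] Q2=[]
t=2-4: P2@Q0 runs 2, rem=9, I/O yield, promote→Q0. Q0=[P3,P4,P1,P2] Q1=[] Q2=[]
t=4-6: P3@Q0 runs 2, rem=10, I/O yield, promote→Q0. Q0=[P4,P1,P2,P3] Q1=[] Q2=[]
t=6-8: P4@Q0 runs 2, rem=6, I/O yield, promote→Q0. Q0=[P1,P2,P3,P4] Q1=[] Q2=[]
t=8-10: P1@Q0 runs 2, rem=5, I/O yield, promote→Q0. Q0=[P2,P3,P4,P1] Q1=[] Q2=[]
t=10-12: P2@Q0 runs 2, rem=7, I/O yield, promote→Q0. Q0=[P3,P4,P1,P2] Q1=[] Q2=[]
t=12-14: P3@Q0 runs 2, rem=8, I/O yield, promote→Q0. Q0=[P4,P1,P2,P3] Q1=[] Q2=[]
t=14-16: P4@Q0 runs 2, rem=4, I/O yield, promote→Q0. Q0=[P1,P2,P3,P4] Q1=[] Q2=[]
t=16-18: P1@Q0 runs 2, rem=3, I/O yield, promote→Q0. Q0=[P2,P3,P4,P1] Q1=[] Q2=[]
t=18-20: P2@Q0 runs 2, rem=5, I/O yield, promote→Q0. Q0=[P3,P4,P1,P2] Q1=[] Q2=[]
t=20-22: P3@Q0 runs 2, rem=6, I/O yield, promote→Q0. Q0=[P4,P1,P2,P3] Q1=[] Q2=[]
t=22-24: P4@Q0 runs 2, rem=2, I/O yield, promote→Q0. Q0=[P1,P2,P3,P4] Q1=[] Q2=[]
t=24-26: P1@Q0 runs 2, rem=1, I/O yield, promote→Q0. Q0=[P2,P3,P4,P1] Q1=[] Q2=[]
t=26-28: P2@Q0 runs 2, rem=3, I/O yield, promote→Q0. Q0=[P3,P4,P1,P2] Q1=[] Q2=[]
t=28-30: P3@Q0 runs 2, rem=4, I/O yield, promote→Q0. Q0=[P4,P1,P2,P3] Q1=[] Q2=[]
t=30-32: P4@Q0 runs 2, rem=0, completes. Q0=[P1,P2,P3] Q1=[] Q2=[]
t=32-33: P1@Q0 runs 1, rem=0, completes. Q0=[P2,P3] Q1=[] Q2=[]
t=33-35: P2@Q0 runs 2, rem=1, I/O yield, promote→Q0. Q0=[P3,P2] Q1=[] Q2=[]
t=35-37: P3@Q0 runs 2, rem=2, I/O yield, promote→Q0. Q0=[P2,P3] Q1=[] Q2=[]
t=37-38: P2@Q0 runs 1, rem=0, completes. Q0=[P3] Q1=[] Q2=[]
t=38-40: P3@Q0 runs 2, rem=0, completes. Q0=[] Q1=[] Q2=[]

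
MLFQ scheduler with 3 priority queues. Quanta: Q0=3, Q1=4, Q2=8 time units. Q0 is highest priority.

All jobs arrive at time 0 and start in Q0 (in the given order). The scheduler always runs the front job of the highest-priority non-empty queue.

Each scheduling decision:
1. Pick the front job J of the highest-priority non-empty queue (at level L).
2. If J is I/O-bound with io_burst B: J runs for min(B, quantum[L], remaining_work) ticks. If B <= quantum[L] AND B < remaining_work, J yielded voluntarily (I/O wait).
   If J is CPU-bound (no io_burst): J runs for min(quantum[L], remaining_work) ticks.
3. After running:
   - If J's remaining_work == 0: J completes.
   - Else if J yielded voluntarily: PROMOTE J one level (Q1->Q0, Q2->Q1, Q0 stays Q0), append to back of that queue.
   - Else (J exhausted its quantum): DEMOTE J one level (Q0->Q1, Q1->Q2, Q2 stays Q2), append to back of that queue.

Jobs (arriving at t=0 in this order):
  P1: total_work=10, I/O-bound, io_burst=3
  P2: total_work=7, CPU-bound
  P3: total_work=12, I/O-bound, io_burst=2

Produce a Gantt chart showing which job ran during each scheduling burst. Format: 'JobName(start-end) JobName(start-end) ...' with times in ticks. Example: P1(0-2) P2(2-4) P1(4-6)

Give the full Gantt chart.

Answer: P1(0-3) P2(3-6) P3(6-8) P1(8-11) P3(11-13) P1(13-16) P3(16-18) P1(18-19) P3(19-21) P3(21-23) P3(23-25) P2(25-29)

Derivation:
t=0-3: P1@Q0 runs 3, rem=7, I/O yield, promote→Q0. Q0=[P2,P3,P1] Q1=[] Q2=[]
t=3-6: P2@Q0 runs 3, rem=4, quantum used, demote→Q1. Q0=[P3,P1] Q1=[P2] Q2=[]
t=6-8: P3@Q0 runs 2, rem=10, I/O yield, promote→Q0. Q0=[P1,P3] Q1=[P2] Q2=[]
t=8-11: P1@Q0 runs 3, rem=4, I/O yield, promote→Q0. Q0=[P3,P1] Q1=[P2] Q2=[]
t=11-13: P3@Q0 runs 2, rem=8, I/O yield, promote→Q0. Q0=[P1,P3] Q1=[P2] Q2=[]
t=13-16: P1@Q0 runs 3, rem=1, I/O yield, promote→Q0. Q0=[P3,P1] Q1=[P2] Q2=[]
t=16-18: P3@Q0 runs 2, rem=6, I/O yield, promote→Q0. Q0=[P1,P3] Q1=[P2] Q2=[]
t=18-19: P1@Q0 runs 1, rem=0, completes. Q0=[P3] Q1=[P2] Q2=[]
t=19-21: P3@Q0 runs 2, rem=4, I/O yield, promote→Q0. Q0=[P3] Q1=[P2] Q2=[]
t=21-23: P3@Q0 runs 2, rem=2, I/O yield, promote→Q0. Q0=[P3] Q1=[P2] Q2=[]
t=23-25: P3@Q0 runs 2, rem=0, completes. Q0=[] Q1=[P2] Q2=[]
t=25-29: P2@Q1 runs 4, rem=0, completes. Q0=[] Q1=[] Q2=[]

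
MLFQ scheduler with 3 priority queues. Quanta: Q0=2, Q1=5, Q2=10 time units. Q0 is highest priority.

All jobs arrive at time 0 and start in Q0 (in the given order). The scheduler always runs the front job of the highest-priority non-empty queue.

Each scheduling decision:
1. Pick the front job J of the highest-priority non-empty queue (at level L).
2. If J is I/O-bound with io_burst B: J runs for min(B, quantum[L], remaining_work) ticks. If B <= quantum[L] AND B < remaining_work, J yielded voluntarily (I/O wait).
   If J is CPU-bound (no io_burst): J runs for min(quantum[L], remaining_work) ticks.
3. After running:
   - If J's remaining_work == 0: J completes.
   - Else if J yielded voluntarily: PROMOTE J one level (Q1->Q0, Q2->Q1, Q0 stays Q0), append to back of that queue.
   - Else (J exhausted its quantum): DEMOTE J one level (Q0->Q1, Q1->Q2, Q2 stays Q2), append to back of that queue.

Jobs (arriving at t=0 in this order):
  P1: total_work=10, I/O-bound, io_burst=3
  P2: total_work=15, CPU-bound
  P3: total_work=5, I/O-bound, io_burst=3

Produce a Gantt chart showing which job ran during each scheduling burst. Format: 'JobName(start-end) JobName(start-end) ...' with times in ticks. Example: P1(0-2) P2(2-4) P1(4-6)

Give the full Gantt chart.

Answer: P1(0-2) P2(2-4) P3(4-6) P1(6-9) P1(9-11) P2(11-16) P3(16-19) P1(19-22) P2(22-30)

Derivation:
t=0-2: P1@Q0 runs 2, rem=8, quantum used, demote→Q1. Q0=[P2,P3] Q1=[P1] Q2=[]
t=2-4: P2@Q0 runs 2, rem=13, quantum used, demote→Q1. Q0=[P3] Q1=[P1,P2] Q2=[]
t=4-6: P3@Q0 runs 2, rem=3, quantum used, demote→Q1. Q0=[] Q1=[P1,P2,P3] Q2=[]
t=6-9: P1@Q1 runs 3, rem=5, I/O yield, promote→Q0. Q0=[P1] Q1=[P2,P3] Q2=[]
t=9-11: P1@Q0 runs 2, rem=3, quantum used, demote→Q1. Q0=[] Q1=[P2,P3,P1] Q2=[]
t=11-16: P2@Q1 runs 5, rem=8, quantum used, demote→Q2. Q0=[] Q1=[P3,P1] Q2=[P2]
t=16-19: P3@Q1 runs 3, rem=0, completes. Q0=[] Q1=[P1] Q2=[P2]
t=19-22: P1@Q1 runs 3, rem=0, completes. Q0=[] Q1=[] Q2=[P2]
t=22-30: P2@Q2 runs 8, rem=0, completes. Q0=[] Q1=[] Q2=[]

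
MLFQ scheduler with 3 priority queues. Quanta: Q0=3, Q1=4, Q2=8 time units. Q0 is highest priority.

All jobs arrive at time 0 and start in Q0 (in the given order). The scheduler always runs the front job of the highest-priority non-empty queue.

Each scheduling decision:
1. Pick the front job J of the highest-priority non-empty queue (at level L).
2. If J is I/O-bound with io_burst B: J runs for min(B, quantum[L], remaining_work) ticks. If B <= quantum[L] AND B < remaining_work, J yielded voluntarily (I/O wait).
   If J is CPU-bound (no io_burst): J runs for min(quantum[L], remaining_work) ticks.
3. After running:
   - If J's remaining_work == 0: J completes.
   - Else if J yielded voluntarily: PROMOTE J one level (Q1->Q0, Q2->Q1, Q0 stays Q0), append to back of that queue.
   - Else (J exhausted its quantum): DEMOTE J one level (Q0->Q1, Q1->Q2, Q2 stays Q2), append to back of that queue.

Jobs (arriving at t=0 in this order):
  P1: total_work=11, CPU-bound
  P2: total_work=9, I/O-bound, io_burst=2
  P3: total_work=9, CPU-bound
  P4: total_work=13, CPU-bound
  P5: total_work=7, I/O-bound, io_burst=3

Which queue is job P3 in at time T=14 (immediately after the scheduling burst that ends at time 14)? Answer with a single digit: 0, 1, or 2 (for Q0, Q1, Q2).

t=0-3: P1@Q0 runs 3, rem=8, quantum used, demote→Q1. Q0=[P2,P3,P4,P5] Q1=[P1] Q2=[]
t=3-5: P2@Q0 runs 2, rem=7, I/O yield, promote→Q0. Q0=[P3,P4,P5,P2] Q1=[P1] Q2=[]
t=5-8: P3@Q0 runs 3, rem=6, quantum used, demote→Q1. Q0=[P4,P5,P2] Q1=[P1,P3] Q2=[]
t=8-11: P4@Q0 runs 3, rem=10, quantum used, demote→Q1. Q0=[P5,P2] Q1=[P1,P3,P4] Q2=[]
t=11-14: P5@Q0 runs 3, rem=4, I/O yield, promote→Q0. Q0=[P2,P5] Q1=[P1,P3,P4] Q2=[]
t=14-16: P2@Q0 runs 2, rem=5, I/O yield, promote→Q0. Q0=[P5,P2] Q1=[P1,P3,P4] Q2=[]
t=16-19: P5@Q0 runs 3, rem=1, I/O yield, promote→Q0. Q0=[P2,P5] Q1=[P1,P3,P4] Q2=[]
t=19-21: P2@Q0 runs 2, rem=3, I/O yield, promote→Q0. Q0=[P5,P2] Q1=[P1,P3,P4] Q2=[]
t=21-22: P5@Q0 runs 1, rem=0, completes. Q0=[P2] Q1=[P1,P3,P4] Q2=[]
t=22-24: P2@Q0 runs 2, rem=1, I/O yield, promote→Q0. Q0=[P2] Q1=[P1,P3,P4] Q2=[]
t=24-25: P2@Q0 runs 1, rem=0, completes. Q0=[] Q1=[P1,P3,P4] Q2=[]
t=25-29: P1@Q1 runs 4, rem=4, quantum used, demote→Q2. Q0=[] Q1=[P3,P4] Q2=[P1]
t=29-33: P3@Q1 runs 4, rem=2, quantum used, demote→Q2. Q0=[] Q1=[P4] Q2=[P1,P3]
t=33-37: P4@Q1 runs 4, rem=6, quantum used, demote→Q2. Q0=[] Q1=[] Q2=[P1,P3,P4]
t=37-41: P1@Q2 runs 4, rem=0, completes. Q0=[] Q1=[] Q2=[P3,P4]
t=41-43: P3@Q2 runs 2, rem=0, completes. Q0=[] Q1=[] Q2=[P4]
t=43-49: P4@Q2 runs 6, rem=0, completes. Q0=[] Q1=[] Q2=[]

Answer: 1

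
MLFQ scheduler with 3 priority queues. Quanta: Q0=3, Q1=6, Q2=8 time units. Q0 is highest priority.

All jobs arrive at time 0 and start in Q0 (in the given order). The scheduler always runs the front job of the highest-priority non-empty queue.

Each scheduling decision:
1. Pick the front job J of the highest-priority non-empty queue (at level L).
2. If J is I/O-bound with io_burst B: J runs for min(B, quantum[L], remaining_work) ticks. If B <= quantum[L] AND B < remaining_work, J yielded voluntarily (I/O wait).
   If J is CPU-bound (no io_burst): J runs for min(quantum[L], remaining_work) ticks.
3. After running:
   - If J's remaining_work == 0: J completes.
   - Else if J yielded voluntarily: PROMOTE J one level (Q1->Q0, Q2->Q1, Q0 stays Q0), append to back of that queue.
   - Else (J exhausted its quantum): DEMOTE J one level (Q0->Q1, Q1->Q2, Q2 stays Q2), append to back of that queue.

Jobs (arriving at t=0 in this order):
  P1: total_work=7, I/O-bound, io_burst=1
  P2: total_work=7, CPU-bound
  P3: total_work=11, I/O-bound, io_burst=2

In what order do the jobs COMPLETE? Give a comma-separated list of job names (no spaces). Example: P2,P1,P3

t=0-1: P1@Q0 runs 1, rem=6, I/O yield, promote→Q0. Q0=[P2,P3,P1] Q1=[] Q2=[]
t=1-4: P2@Q0 runs 3, rem=4, quantum used, demote→Q1. Q0=[P3,P1] Q1=[P2] Q2=[]
t=4-6: P3@Q0 runs 2, rem=9, I/O yield, promote→Q0. Q0=[P1,P3] Q1=[P2] Q2=[]
t=6-7: P1@Q0 runs 1, rem=5, I/O yield, promote→Q0. Q0=[P3,P1] Q1=[P2] Q2=[]
t=7-9: P3@Q0 runs 2, rem=7, I/O yield, promote→Q0. Q0=[P1,P3] Q1=[P2] Q2=[]
t=9-10: P1@Q0 runs 1, rem=4, I/O yield, promote→Q0. Q0=[P3,P1] Q1=[P2] Q2=[]
t=10-12: P3@Q0 runs 2, rem=5, I/O yield, promote→Q0. Q0=[P1,P3] Q1=[P2] Q2=[]
t=12-13: P1@Q0 runs 1, rem=3, I/O yield, promote→Q0. Q0=[P3,P1] Q1=[P2] Q2=[]
t=13-15: P3@Q0 runs 2, rem=3, I/O yield, promote→Q0. Q0=[P1,P3] Q1=[P2] Q2=[]
t=15-16: P1@Q0 runs 1, rem=2, I/O yield, promote→Q0. Q0=[P3,P1] Q1=[P2] Q2=[]
t=16-18: P3@Q0 runs 2, rem=1, I/O yield, promote→Q0. Q0=[P1,P3] Q1=[P2] Q2=[]
t=18-19: P1@Q0 runs 1, rem=1, I/O yield, promote→Q0. Q0=[P3,P1] Q1=[P2] Q2=[]
t=19-20: P3@Q0 runs 1, rem=0, completes. Q0=[P1] Q1=[P2] Q2=[]
t=20-21: P1@Q0 runs 1, rem=0, completes. Q0=[] Q1=[P2] Q2=[]
t=21-25: P2@Q1 runs 4, rem=0, completes. Q0=[] Q1=[] Q2=[]

Answer: P3,P1,P2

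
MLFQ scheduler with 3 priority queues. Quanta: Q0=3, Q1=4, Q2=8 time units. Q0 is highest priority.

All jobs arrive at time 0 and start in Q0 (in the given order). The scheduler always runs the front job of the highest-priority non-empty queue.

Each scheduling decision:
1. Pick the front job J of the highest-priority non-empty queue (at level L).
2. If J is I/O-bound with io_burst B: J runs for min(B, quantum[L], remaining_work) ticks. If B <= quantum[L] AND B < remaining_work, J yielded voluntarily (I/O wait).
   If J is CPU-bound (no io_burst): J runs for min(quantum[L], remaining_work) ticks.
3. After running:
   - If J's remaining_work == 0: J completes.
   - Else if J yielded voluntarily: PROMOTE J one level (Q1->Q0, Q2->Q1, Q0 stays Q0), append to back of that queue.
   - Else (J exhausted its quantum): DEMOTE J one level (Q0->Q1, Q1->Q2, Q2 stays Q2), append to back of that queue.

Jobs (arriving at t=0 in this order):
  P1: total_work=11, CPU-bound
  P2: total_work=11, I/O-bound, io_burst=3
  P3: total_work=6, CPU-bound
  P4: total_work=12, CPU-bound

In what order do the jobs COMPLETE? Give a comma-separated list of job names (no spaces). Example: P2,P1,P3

Answer: P2,P3,P1,P4

Derivation:
t=0-3: P1@Q0 runs 3, rem=8, quantum used, demote→Q1. Q0=[P2,P3,P4] Q1=[P1] Q2=[]
t=3-6: P2@Q0 runs 3, rem=8, I/O yield, promote→Q0. Q0=[P3,P4,P2] Q1=[P1] Q2=[]
t=6-9: P3@Q0 runs 3, rem=3, quantum used, demote→Q1. Q0=[P4,P2] Q1=[P1,P3] Q2=[]
t=9-12: P4@Q0 runs 3, rem=9, quantum used, demote→Q1. Q0=[P2] Q1=[P1,P3,P4] Q2=[]
t=12-15: P2@Q0 runs 3, rem=5, I/O yield, promote→Q0. Q0=[P2] Q1=[P1,P3,P4] Q2=[]
t=15-18: P2@Q0 runs 3, rem=2, I/O yield, promote→Q0. Q0=[P2] Q1=[P1,P3,P4] Q2=[]
t=18-20: P2@Q0 runs 2, rem=0, completes. Q0=[] Q1=[P1,P3,P4] Q2=[]
t=20-24: P1@Q1 runs 4, rem=4, quantum used, demote→Q2. Q0=[] Q1=[P3,P4] Q2=[P1]
t=24-27: P3@Q1 runs 3, rem=0, completes. Q0=[] Q1=[P4] Q2=[P1]
t=27-31: P4@Q1 runs 4, rem=5, quantum used, demote→Q2. Q0=[] Q1=[] Q2=[P1,P4]
t=31-35: P1@Q2 runs 4, rem=0, completes. Q0=[] Q1=[] Q2=[P4]
t=35-40: P4@Q2 runs 5, rem=0, completes. Q0=[] Q1=[] Q2=[]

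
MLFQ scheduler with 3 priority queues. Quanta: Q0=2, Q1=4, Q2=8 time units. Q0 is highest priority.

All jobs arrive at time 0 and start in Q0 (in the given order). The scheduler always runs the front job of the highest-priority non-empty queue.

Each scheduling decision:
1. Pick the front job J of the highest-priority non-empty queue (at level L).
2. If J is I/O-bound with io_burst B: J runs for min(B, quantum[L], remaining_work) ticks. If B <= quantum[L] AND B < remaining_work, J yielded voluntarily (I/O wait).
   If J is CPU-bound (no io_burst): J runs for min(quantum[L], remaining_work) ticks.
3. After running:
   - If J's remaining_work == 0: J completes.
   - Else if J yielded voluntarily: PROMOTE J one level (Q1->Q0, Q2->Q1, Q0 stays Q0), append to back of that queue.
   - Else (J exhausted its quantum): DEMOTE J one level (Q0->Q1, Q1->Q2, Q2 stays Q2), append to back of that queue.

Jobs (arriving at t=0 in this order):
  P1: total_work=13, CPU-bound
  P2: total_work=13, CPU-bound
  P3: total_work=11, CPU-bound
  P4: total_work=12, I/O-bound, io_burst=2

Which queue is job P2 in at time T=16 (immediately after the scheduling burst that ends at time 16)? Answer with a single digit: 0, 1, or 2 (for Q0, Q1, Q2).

t=0-2: P1@Q0 runs 2, rem=11, quantum used, demote→Q1. Q0=[P2,P3,P4] Q1=[P1] Q2=[]
t=2-4: P2@Q0 runs 2, rem=11, quantum used, demote→Q1. Q0=[P3,P4] Q1=[P1,P2] Q2=[]
t=4-6: P3@Q0 runs 2, rem=9, quantum used, demote→Q1. Q0=[P4] Q1=[P1,P2,P3] Q2=[]
t=6-8: P4@Q0 runs 2, rem=10, I/O yield, promote→Q0. Q0=[P4] Q1=[P1,P2,P3] Q2=[]
t=8-10: P4@Q0 runs 2, rem=8, I/O yield, promote→Q0. Q0=[P4] Q1=[P1,P2,P3] Q2=[]
t=10-12: P4@Q0 runs 2, rem=6, I/O yield, promote→Q0. Q0=[P4] Q1=[P1,P2,P3] Q2=[]
t=12-14: P4@Q0 runs 2, rem=4, I/O yield, promote→Q0. Q0=[P4] Q1=[P1,P2,P3] Q2=[]
t=14-16: P4@Q0 runs 2, rem=2, I/O yield, promote→Q0. Q0=[P4] Q1=[P1,P2,P3] Q2=[]
t=16-18: P4@Q0 runs 2, rem=0, completes. Q0=[] Q1=[P1,P2,P3] Q2=[]
t=18-22: P1@Q1 runs 4, rem=7, quantum used, demote→Q2. Q0=[] Q1=[P2,P3] Q2=[P1]
t=22-26: P2@Q1 runs 4, rem=7, quantum used, demote→Q2. Q0=[] Q1=[P3] Q2=[P1,P2]
t=26-30: P3@Q1 runs 4, rem=5, quantum used, demote→Q2. Q0=[] Q1=[] Q2=[P1,P2,P3]
t=30-37: P1@Q2 runs 7, rem=0, completes. Q0=[] Q1=[] Q2=[P2,P3]
t=37-44: P2@Q2 runs 7, rem=0, completes. Q0=[] Q1=[] Q2=[P3]
t=44-49: P3@Q2 runs 5, rem=0, completes. Q0=[] Q1=[] Q2=[]

Answer: 1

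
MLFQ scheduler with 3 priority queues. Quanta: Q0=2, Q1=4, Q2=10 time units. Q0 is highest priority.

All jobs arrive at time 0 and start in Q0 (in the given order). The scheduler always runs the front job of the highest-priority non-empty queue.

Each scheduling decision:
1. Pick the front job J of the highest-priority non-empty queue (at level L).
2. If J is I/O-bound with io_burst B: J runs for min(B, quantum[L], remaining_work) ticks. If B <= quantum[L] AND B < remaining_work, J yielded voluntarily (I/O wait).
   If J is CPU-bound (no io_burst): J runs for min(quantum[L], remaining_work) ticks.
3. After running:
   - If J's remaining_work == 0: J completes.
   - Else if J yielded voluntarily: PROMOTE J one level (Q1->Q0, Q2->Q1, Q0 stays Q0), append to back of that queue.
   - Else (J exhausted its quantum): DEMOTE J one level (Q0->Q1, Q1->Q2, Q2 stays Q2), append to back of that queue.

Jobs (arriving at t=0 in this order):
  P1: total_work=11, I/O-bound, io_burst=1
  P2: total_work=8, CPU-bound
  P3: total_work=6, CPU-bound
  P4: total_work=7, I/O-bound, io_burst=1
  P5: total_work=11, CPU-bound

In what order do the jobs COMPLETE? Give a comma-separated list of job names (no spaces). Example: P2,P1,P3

t=0-1: P1@Q0 runs 1, rem=10, I/O yield, promote→Q0. Q0=[P2,P3,P4,P5,P1] Q1=[] Q2=[]
t=1-3: P2@Q0 runs 2, rem=6, quantum used, demote→Q1. Q0=[P3,P4,P5,P1] Q1=[P2] Q2=[]
t=3-5: P3@Q0 runs 2, rem=4, quantum used, demote→Q1. Q0=[P4,P5,P1] Q1=[P2,P3] Q2=[]
t=5-6: P4@Q0 runs 1, rem=6, I/O yield, promote→Q0. Q0=[P5,P1,P4] Q1=[P2,P3] Q2=[]
t=6-8: P5@Q0 runs 2, rem=9, quantum used, demote→Q1. Q0=[P1,P4] Q1=[P2,P3,P5] Q2=[]
t=8-9: P1@Q0 runs 1, rem=9, I/O yield, promote→Q0. Q0=[P4,P1] Q1=[P2,P3,P5] Q2=[]
t=9-10: P4@Q0 runs 1, rem=5, I/O yield, promote→Q0. Q0=[P1,P4] Q1=[P2,P3,P5] Q2=[]
t=10-11: P1@Q0 runs 1, rem=8, I/O yield, promote→Q0. Q0=[P4,P1] Q1=[P2,P3,P5] Q2=[]
t=11-12: P4@Q0 runs 1, rem=4, I/O yield, promote→Q0. Q0=[P1,P4] Q1=[P2,P3,P5] Q2=[]
t=12-13: P1@Q0 runs 1, rem=7, I/O yield, promote→Q0. Q0=[P4,P1] Q1=[P2,P3,P5] Q2=[]
t=13-14: P4@Q0 runs 1, rem=3, I/O yield, promote→Q0. Q0=[P1,P4] Q1=[P2,P3,P5] Q2=[]
t=14-15: P1@Q0 runs 1, rem=6, I/O yield, promote→Q0. Q0=[P4,P1] Q1=[P2,P3,P5] Q2=[]
t=15-16: P4@Q0 runs 1, rem=2, I/O yield, promote→Q0. Q0=[P1,P4] Q1=[P2,P3,P5] Q2=[]
t=16-17: P1@Q0 runs 1, rem=5, I/O yield, promote→Q0. Q0=[P4,P1] Q1=[P2,P3,P5] Q2=[]
t=17-18: P4@Q0 runs 1, rem=1, I/O yield, promote→Q0. Q0=[P1,P4] Q1=[P2,P3,P5] Q2=[]
t=18-19: P1@Q0 runs 1, rem=4, I/O yield, promote→Q0. Q0=[P4,P1] Q1=[P2,P3,P5] Q2=[]
t=19-20: P4@Q0 runs 1, rem=0, completes. Q0=[P1] Q1=[P2,P3,P5] Q2=[]
t=20-21: P1@Q0 runs 1, rem=3, I/O yield, promote→Q0. Q0=[P1] Q1=[P2,P3,P5] Q2=[]
t=21-22: P1@Q0 runs 1, rem=2, I/O yield, promote→Q0. Q0=[P1] Q1=[P2,P3,P5] Q2=[]
t=22-23: P1@Q0 runs 1, rem=1, I/O yield, promote→Q0. Q0=[P1] Q1=[P2,P3,P5] Q2=[]
t=23-24: P1@Q0 runs 1, rem=0, completes. Q0=[] Q1=[P2,P3,P5] Q2=[]
t=24-28: P2@Q1 runs 4, rem=2, quantum used, demote→Q2. Q0=[] Q1=[P3,P5] Q2=[P2]
t=28-32: P3@Q1 runs 4, rem=0, completes. Q0=[] Q1=[P5] Q2=[P2]
t=32-36: P5@Q1 runs 4, rem=5, quantum used, demote→Q2. Q0=[] Q1=[] Q2=[P2,P5]
t=36-38: P2@Q2 runs 2, rem=0, completes. Q0=[] Q1=[] Q2=[P5]
t=38-43: P5@Q2 runs 5, rem=0, completes. Q0=[] Q1=[] Q2=[]

Answer: P4,P1,P3,P2,P5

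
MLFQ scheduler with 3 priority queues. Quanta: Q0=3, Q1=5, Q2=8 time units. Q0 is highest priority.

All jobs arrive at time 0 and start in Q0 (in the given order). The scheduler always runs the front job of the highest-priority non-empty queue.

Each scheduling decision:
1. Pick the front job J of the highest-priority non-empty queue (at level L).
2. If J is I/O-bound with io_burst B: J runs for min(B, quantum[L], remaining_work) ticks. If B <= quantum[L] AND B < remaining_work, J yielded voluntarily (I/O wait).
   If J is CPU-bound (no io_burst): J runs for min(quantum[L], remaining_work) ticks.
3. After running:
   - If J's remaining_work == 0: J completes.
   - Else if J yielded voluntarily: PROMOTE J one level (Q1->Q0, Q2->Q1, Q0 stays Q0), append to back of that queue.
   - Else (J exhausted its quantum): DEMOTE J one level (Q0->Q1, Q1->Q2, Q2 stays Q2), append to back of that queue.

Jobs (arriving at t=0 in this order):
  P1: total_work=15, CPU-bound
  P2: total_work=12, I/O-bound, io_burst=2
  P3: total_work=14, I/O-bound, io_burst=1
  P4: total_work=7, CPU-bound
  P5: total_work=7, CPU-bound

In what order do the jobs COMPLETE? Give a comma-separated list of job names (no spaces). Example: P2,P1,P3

Answer: P2,P3,P4,P5,P1

Derivation:
t=0-3: P1@Q0 runs 3, rem=12, quantum used, demote→Q1. Q0=[P2,P3,P4,P5] Q1=[P1] Q2=[]
t=3-5: P2@Q0 runs 2, rem=10, I/O yield, promote→Q0. Q0=[P3,P4,P5,P2] Q1=[P1] Q2=[]
t=5-6: P3@Q0 runs 1, rem=13, I/O yield, promote→Q0. Q0=[P4,P5,P2,P3] Q1=[P1] Q2=[]
t=6-9: P4@Q0 runs 3, rem=4, quantum used, demote→Q1. Q0=[P5,P2,P3] Q1=[P1,P4] Q2=[]
t=9-12: P5@Q0 runs 3, rem=4, quantum used, demote→Q1. Q0=[P2,P3] Q1=[P1,P4,P5] Q2=[]
t=12-14: P2@Q0 runs 2, rem=8, I/O yield, promote→Q0. Q0=[P3,P2] Q1=[P1,P4,P5] Q2=[]
t=14-15: P3@Q0 runs 1, rem=12, I/O yield, promote→Q0. Q0=[P2,P3] Q1=[P1,P4,P5] Q2=[]
t=15-17: P2@Q0 runs 2, rem=6, I/O yield, promote→Q0. Q0=[P3,P2] Q1=[P1,P4,P5] Q2=[]
t=17-18: P3@Q0 runs 1, rem=11, I/O yield, promote→Q0. Q0=[P2,P3] Q1=[P1,P4,P5] Q2=[]
t=18-20: P2@Q0 runs 2, rem=4, I/O yield, promote→Q0. Q0=[P3,P2] Q1=[P1,P4,P5] Q2=[]
t=20-21: P3@Q0 runs 1, rem=10, I/O yield, promote→Q0. Q0=[P2,P3] Q1=[P1,P4,P5] Q2=[]
t=21-23: P2@Q0 runs 2, rem=2, I/O yield, promote→Q0. Q0=[P3,P2] Q1=[P1,P4,P5] Q2=[]
t=23-24: P3@Q0 runs 1, rem=9, I/O yield, promote→Q0. Q0=[P2,P3] Q1=[P1,P4,P5] Q2=[]
t=24-26: P2@Q0 runs 2, rem=0, completes. Q0=[P3] Q1=[P1,P4,P5] Q2=[]
t=26-27: P3@Q0 runs 1, rem=8, I/O yield, promote→Q0. Q0=[P3] Q1=[P1,P4,P5] Q2=[]
t=27-28: P3@Q0 runs 1, rem=7, I/O yield, promote→Q0. Q0=[P3] Q1=[P1,P4,P5] Q2=[]
t=28-29: P3@Q0 runs 1, rem=6, I/O yield, promote→Q0. Q0=[P3] Q1=[P1,P4,P5] Q2=[]
t=29-30: P3@Q0 runs 1, rem=5, I/O yield, promote→Q0. Q0=[P3] Q1=[P1,P4,P5] Q2=[]
t=30-31: P3@Q0 runs 1, rem=4, I/O yield, promote→Q0. Q0=[P3] Q1=[P1,P4,P5] Q2=[]
t=31-32: P3@Q0 runs 1, rem=3, I/O yield, promote→Q0. Q0=[P3] Q1=[P1,P4,P5] Q2=[]
t=32-33: P3@Q0 runs 1, rem=2, I/O yield, promote→Q0. Q0=[P3] Q1=[P1,P4,P5] Q2=[]
t=33-34: P3@Q0 runs 1, rem=1, I/O yield, promote→Q0. Q0=[P3] Q1=[P1,P4,P5] Q2=[]
t=34-35: P3@Q0 runs 1, rem=0, completes. Q0=[] Q1=[P1,P4,P5] Q2=[]
t=35-40: P1@Q1 runs 5, rem=7, quantum used, demote→Q2. Q0=[] Q1=[P4,P5] Q2=[P1]
t=40-44: P4@Q1 runs 4, rem=0, completes. Q0=[] Q1=[P5] Q2=[P1]
t=44-48: P5@Q1 runs 4, rem=0, completes. Q0=[] Q1=[] Q2=[P1]
t=48-55: P1@Q2 runs 7, rem=0, completes. Q0=[] Q1=[] Q2=[]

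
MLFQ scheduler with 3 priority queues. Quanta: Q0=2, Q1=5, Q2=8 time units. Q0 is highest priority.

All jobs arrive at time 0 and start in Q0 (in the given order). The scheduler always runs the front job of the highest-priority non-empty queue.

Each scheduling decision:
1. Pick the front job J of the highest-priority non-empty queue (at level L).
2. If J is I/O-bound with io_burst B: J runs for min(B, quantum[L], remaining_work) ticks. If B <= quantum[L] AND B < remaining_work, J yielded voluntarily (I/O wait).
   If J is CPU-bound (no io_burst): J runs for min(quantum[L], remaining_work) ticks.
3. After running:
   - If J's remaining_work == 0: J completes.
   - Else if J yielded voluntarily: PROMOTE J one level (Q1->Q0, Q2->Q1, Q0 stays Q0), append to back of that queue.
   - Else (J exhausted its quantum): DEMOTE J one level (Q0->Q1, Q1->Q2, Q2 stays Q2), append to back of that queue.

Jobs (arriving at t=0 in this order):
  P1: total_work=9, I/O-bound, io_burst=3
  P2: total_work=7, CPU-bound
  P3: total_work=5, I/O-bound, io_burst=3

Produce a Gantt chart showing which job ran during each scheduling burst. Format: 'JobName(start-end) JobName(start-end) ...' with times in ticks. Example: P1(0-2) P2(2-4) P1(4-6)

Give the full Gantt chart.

Answer: P1(0-2) P2(2-4) P3(4-6) P1(6-9) P1(9-11) P2(11-16) P3(16-19) P1(19-21)

Derivation:
t=0-2: P1@Q0 runs 2, rem=7, quantum used, demote→Q1. Q0=[P2,P3] Q1=[P1] Q2=[]
t=2-4: P2@Q0 runs 2, rem=5, quantum used, demote→Q1. Q0=[P3] Q1=[P1,P2] Q2=[]
t=4-6: P3@Q0 runs 2, rem=3, quantum used, demote→Q1. Q0=[] Q1=[P1,P2,P3] Q2=[]
t=6-9: P1@Q1 runs 3, rem=4, I/O yield, promote→Q0. Q0=[P1] Q1=[P2,P3] Q2=[]
t=9-11: P1@Q0 runs 2, rem=2, quantum used, demote→Q1. Q0=[] Q1=[P2,P3,P1] Q2=[]
t=11-16: P2@Q1 runs 5, rem=0, completes. Q0=[] Q1=[P3,P1] Q2=[]
t=16-19: P3@Q1 runs 3, rem=0, completes. Q0=[] Q1=[P1] Q2=[]
t=19-21: P1@Q1 runs 2, rem=0, completes. Q0=[] Q1=[] Q2=[]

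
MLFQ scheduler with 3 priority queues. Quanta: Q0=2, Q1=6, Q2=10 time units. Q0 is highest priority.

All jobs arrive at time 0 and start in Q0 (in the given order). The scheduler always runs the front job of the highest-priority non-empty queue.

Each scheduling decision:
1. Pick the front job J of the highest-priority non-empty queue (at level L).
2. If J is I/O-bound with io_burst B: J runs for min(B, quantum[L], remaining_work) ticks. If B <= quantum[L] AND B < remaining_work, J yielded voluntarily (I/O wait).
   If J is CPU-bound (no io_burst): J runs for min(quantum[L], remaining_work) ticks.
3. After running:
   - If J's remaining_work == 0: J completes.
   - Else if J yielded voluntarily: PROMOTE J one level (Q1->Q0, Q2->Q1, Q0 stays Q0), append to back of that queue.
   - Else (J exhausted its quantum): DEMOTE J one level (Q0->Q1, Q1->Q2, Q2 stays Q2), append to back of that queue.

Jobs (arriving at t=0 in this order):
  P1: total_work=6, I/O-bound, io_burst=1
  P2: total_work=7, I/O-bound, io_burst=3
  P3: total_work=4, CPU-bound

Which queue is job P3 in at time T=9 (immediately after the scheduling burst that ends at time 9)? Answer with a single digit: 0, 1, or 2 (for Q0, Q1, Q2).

Answer: 1

Derivation:
t=0-1: P1@Q0 runs 1, rem=5, I/O yield, promote→Q0. Q0=[P2,P3,P1] Q1=[] Q2=[]
t=1-3: P2@Q0 runs 2, rem=5, quantum used, demote→Q1. Q0=[P3,P1] Q1=[P2] Q2=[]
t=3-5: P3@Q0 runs 2, rem=2, quantum used, demote→Q1. Q0=[P1] Q1=[P2,P3] Q2=[]
t=5-6: P1@Q0 runs 1, rem=4, I/O yield, promote→Q0. Q0=[P1] Q1=[P2,P3] Q2=[]
t=6-7: P1@Q0 runs 1, rem=3, I/O yield, promote→Q0. Q0=[P1] Q1=[P2,P3] Q2=[]
t=7-8: P1@Q0 runs 1, rem=2, I/O yield, promote→Q0. Q0=[P1] Q1=[P2,P3] Q2=[]
t=8-9: P1@Q0 runs 1, rem=1, I/O yield, promote→Q0. Q0=[P1] Q1=[P2,P3] Q2=[]
t=9-10: P1@Q0 runs 1, rem=0, completes. Q0=[] Q1=[P2,P3] Q2=[]
t=10-13: P2@Q1 runs 3, rem=2, I/O yield, promote→Q0. Q0=[P2] Q1=[P3] Q2=[]
t=13-15: P2@Q0 runs 2, rem=0, completes. Q0=[] Q1=[P3] Q2=[]
t=15-17: P3@Q1 runs 2, rem=0, completes. Q0=[] Q1=[] Q2=[]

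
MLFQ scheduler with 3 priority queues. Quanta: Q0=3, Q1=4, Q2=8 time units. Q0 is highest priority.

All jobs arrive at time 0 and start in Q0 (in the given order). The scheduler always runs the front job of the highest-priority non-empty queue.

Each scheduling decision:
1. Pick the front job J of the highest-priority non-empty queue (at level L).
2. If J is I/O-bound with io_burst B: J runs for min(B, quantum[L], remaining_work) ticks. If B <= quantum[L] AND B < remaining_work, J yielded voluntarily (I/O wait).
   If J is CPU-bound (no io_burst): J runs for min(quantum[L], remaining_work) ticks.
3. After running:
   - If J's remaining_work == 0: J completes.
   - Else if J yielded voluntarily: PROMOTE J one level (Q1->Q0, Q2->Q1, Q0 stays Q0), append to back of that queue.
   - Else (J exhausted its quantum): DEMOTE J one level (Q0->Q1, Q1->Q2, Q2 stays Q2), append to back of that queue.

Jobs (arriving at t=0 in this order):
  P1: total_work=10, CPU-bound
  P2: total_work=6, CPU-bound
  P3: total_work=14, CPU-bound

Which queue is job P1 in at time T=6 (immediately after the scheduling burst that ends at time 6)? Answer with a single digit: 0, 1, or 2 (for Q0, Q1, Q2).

t=0-3: P1@Q0 runs 3, rem=7, quantum used, demote→Q1. Q0=[P2,P3] Q1=[P1] Q2=[]
t=3-6: P2@Q0 runs 3, rem=3, quantum used, demote→Q1. Q0=[P3] Q1=[P1,P2] Q2=[]
t=6-9: P3@Q0 runs 3, rem=11, quantum used, demote→Q1. Q0=[] Q1=[P1,P2,P3] Q2=[]
t=9-13: P1@Q1 runs 4, rem=3, quantum used, demote→Q2. Q0=[] Q1=[P2,P3] Q2=[P1]
t=13-16: P2@Q1 runs 3, rem=0, completes. Q0=[] Q1=[P3] Q2=[P1]
t=16-20: P3@Q1 runs 4, rem=7, quantum used, demote→Q2. Q0=[] Q1=[] Q2=[P1,P3]
t=20-23: P1@Q2 runs 3, rem=0, completes. Q0=[] Q1=[] Q2=[P3]
t=23-30: P3@Q2 runs 7, rem=0, completes. Q0=[] Q1=[] Q2=[]

Answer: 1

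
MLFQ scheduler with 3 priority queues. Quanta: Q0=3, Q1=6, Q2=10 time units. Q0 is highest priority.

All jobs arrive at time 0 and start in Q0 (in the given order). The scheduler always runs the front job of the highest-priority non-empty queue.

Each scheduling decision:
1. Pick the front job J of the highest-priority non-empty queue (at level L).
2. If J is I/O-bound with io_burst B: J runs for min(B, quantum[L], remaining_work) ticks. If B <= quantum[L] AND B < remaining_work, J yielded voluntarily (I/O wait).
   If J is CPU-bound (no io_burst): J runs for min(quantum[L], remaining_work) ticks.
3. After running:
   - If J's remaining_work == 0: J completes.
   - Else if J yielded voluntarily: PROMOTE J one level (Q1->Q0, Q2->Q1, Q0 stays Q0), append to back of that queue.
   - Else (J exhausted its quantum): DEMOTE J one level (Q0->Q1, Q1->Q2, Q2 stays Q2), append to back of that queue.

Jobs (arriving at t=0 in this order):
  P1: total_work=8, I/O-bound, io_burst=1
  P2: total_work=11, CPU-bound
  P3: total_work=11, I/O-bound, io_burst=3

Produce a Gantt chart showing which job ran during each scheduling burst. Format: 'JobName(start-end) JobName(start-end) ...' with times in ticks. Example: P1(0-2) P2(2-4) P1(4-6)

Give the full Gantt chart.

t=0-1: P1@Q0 runs 1, rem=7, I/O yield, promote→Q0. Q0=[P2,P3,P1] Q1=[] Q2=[]
t=1-4: P2@Q0 runs 3, rem=8, quantum used, demote→Q1. Q0=[P3,P1] Q1=[P2] Q2=[]
t=4-7: P3@Q0 runs 3, rem=8, I/O yield, promote→Q0. Q0=[P1,P3] Q1=[P2] Q2=[]
t=7-8: P1@Q0 runs 1, rem=6, I/O yield, promote→Q0. Q0=[P3,P1] Q1=[P2] Q2=[]
t=8-11: P3@Q0 runs 3, rem=5, I/O yield, promote→Q0. Q0=[P1,P3] Q1=[P2] Q2=[]
t=11-12: P1@Q0 runs 1, rem=5, I/O yield, promote→Q0. Q0=[P3,P1] Q1=[P2] Q2=[]
t=12-15: P3@Q0 runs 3, rem=2, I/O yield, promote→Q0. Q0=[P1,P3] Q1=[P2] Q2=[]
t=15-16: P1@Q0 runs 1, rem=4, I/O yield, promote→Q0. Q0=[P3,P1] Q1=[P2] Q2=[]
t=16-18: P3@Q0 runs 2, rem=0, completes. Q0=[P1] Q1=[P2] Q2=[]
t=18-19: P1@Q0 runs 1, rem=3, I/O yield, promote→Q0. Q0=[P1] Q1=[P2] Q2=[]
t=19-20: P1@Q0 runs 1, rem=2, I/O yield, promote→Q0. Q0=[P1] Q1=[P2] Q2=[]
t=20-21: P1@Q0 runs 1, rem=1, I/O yield, promote→Q0. Q0=[P1] Q1=[P2] Q2=[]
t=21-22: P1@Q0 runs 1, rem=0, completes. Q0=[] Q1=[P2] Q2=[]
t=22-28: P2@Q1 runs 6, rem=2, quantum used, demote→Q2. Q0=[] Q1=[] Q2=[P2]
t=28-30: P2@Q2 runs 2, rem=0, completes. Q0=[] Q1=[] Q2=[]

Answer: P1(0-1) P2(1-4) P3(4-7) P1(7-8) P3(8-11) P1(11-12) P3(12-15) P1(15-16) P3(16-18) P1(18-19) P1(19-20) P1(20-21) P1(21-22) P2(22-28) P2(28-30)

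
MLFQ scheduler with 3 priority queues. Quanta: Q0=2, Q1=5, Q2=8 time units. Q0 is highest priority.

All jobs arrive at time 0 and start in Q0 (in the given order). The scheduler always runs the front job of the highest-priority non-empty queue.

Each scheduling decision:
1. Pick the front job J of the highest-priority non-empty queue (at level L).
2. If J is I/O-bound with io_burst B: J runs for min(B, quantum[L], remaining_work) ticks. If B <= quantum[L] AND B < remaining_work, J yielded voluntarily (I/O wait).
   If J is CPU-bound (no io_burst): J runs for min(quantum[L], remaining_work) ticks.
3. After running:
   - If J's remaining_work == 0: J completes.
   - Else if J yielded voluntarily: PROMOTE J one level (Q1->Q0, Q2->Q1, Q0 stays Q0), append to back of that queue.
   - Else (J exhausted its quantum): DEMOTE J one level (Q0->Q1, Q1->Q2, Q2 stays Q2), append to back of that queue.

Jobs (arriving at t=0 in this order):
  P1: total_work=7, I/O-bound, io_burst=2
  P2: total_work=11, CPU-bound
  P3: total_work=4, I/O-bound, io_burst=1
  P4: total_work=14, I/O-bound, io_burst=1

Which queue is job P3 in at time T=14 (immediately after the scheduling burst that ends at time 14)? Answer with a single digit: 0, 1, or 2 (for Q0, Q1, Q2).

Answer: 0

Derivation:
t=0-2: P1@Q0 runs 2, rem=5, I/O yield, promote→Q0. Q0=[P2,P3,P4,P1] Q1=[] Q2=[]
t=2-4: P2@Q0 runs 2, rem=9, quantum used, demote→Q1. Q0=[P3,P4,P1] Q1=[P2] Q2=[]
t=4-5: P3@Q0 runs 1, rem=3, I/O yield, promote→Q0. Q0=[P4,P1,P3] Q1=[P2] Q2=[]
t=5-6: P4@Q0 runs 1, rem=13, I/O yield, promote→Q0. Q0=[P1,P3,P4] Q1=[P2] Q2=[]
t=6-8: P1@Q0 runs 2, rem=3, I/O yield, promote→Q0. Q0=[P3,P4,P1] Q1=[P2] Q2=[]
t=8-9: P3@Q0 runs 1, rem=2, I/O yield, promote→Q0. Q0=[P4,P1,P3] Q1=[P2] Q2=[]
t=9-10: P4@Q0 runs 1, rem=12, I/O yield, promote→Q0. Q0=[P1,P3,P4] Q1=[P2] Q2=[]
t=10-12: P1@Q0 runs 2, rem=1, I/O yield, promote→Q0. Q0=[P3,P4,P1] Q1=[P2] Q2=[]
t=12-13: P3@Q0 runs 1, rem=1, I/O yield, promote→Q0. Q0=[P4,P1,P3] Q1=[P2] Q2=[]
t=13-14: P4@Q0 runs 1, rem=11, I/O yield, promote→Q0. Q0=[P1,P3,P4] Q1=[P2] Q2=[]
t=14-15: P1@Q0 runs 1, rem=0, completes. Q0=[P3,P4] Q1=[P2] Q2=[]
t=15-16: P3@Q0 runs 1, rem=0, completes. Q0=[P4] Q1=[P2] Q2=[]
t=16-17: P4@Q0 runs 1, rem=10, I/O yield, promote→Q0. Q0=[P4] Q1=[P2] Q2=[]
t=17-18: P4@Q0 runs 1, rem=9, I/O yield, promote→Q0. Q0=[P4] Q1=[P2] Q2=[]
t=18-19: P4@Q0 runs 1, rem=8, I/O yield, promote→Q0. Q0=[P4] Q1=[P2] Q2=[]
t=19-20: P4@Q0 runs 1, rem=7, I/O yield, promote→Q0. Q0=[P4] Q1=[P2] Q2=[]
t=20-21: P4@Q0 runs 1, rem=6, I/O yield, promote→Q0. Q0=[P4] Q1=[P2] Q2=[]
t=21-22: P4@Q0 runs 1, rem=5, I/O yield, promote→Q0. Q0=[P4] Q1=[P2] Q2=[]
t=22-23: P4@Q0 runs 1, rem=4, I/O yield, promote→Q0. Q0=[P4] Q1=[P2] Q2=[]
t=23-24: P4@Q0 runs 1, rem=3, I/O yield, promote→Q0. Q0=[P4] Q1=[P2] Q2=[]
t=24-25: P4@Q0 runs 1, rem=2, I/O yield, promote→Q0. Q0=[P4] Q1=[P2] Q2=[]
t=25-26: P4@Q0 runs 1, rem=1, I/O yield, promote→Q0. Q0=[P4] Q1=[P2] Q2=[]
t=26-27: P4@Q0 runs 1, rem=0, completes. Q0=[] Q1=[P2] Q2=[]
t=27-32: P2@Q1 runs 5, rem=4, quantum used, demote→Q2. Q0=[] Q1=[] Q2=[P2]
t=32-36: P2@Q2 runs 4, rem=0, completes. Q0=[] Q1=[] Q2=[]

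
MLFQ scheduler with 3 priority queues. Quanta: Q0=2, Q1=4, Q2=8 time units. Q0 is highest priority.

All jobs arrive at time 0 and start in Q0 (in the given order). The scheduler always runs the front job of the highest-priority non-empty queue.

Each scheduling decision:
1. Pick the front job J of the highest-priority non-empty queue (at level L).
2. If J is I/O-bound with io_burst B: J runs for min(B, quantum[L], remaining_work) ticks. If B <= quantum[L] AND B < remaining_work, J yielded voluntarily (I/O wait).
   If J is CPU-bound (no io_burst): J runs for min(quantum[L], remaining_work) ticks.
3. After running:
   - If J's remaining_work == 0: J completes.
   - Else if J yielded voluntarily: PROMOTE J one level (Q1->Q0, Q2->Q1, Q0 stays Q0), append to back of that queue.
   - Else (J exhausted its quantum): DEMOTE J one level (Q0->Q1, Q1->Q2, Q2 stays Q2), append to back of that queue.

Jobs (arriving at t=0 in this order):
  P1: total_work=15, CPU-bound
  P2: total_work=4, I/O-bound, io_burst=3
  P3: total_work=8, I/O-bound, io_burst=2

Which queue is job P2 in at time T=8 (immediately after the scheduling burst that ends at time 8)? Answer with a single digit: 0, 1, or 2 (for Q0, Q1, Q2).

t=0-2: P1@Q0 runs 2, rem=13, quantum used, demote→Q1. Q0=[P2,P3] Q1=[P1] Q2=[]
t=2-4: P2@Q0 runs 2, rem=2, quantum used, demote→Q1. Q0=[P3] Q1=[P1,P2] Q2=[]
t=4-6: P3@Q0 runs 2, rem=6, I/O yield, promote→Q0. Q0=[P3] Q1=[P1,P2] Q2=[]
t=6-8: P3@Q0 runs 2, rem=4, I/O yield, promote→Q0. Q0=[P3] Q1=[P1,P2] Q2=[]
t=8-10: P3@Q0 runs 2, rem=2, I/O yield, promote→Q0. Q0=[P3] Q1=[P1,P2] Q2=[]
t=10-12: P3@Q0 runs 2, rem=0, completes. Q0=[] Q1=[P1,P2] Q2=[]
t=12-16: P1@Q1 runs 4, rem=9, quantum used, demote→Q2. Q0=[] Q1=[P2] Q2=[P1]
t=16-18: P2@Q1 runs 2, rem=0, completes. Q0=[] Q1=[] Q2=[P1]
t=18-26: P1@Q2 runs 8, rem=1, quantum used, demote→Q2. Q0=[] Q1=[] Q2=[P1]
t=26-27: P1@Q2 runs 1, rem=0, completes. Q0=[] Q1=[] Q2=[]

Answer: 1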